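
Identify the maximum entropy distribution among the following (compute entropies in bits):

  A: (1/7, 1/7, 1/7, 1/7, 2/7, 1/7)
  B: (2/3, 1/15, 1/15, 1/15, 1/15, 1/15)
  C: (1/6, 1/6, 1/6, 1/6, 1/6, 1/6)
C

For a discrete distribution over n outcomes, entropy is maximized by the uniform distribution.

Computing entropies:
H(A) = 2.5216 bits
H(B) = 1.6923 bits
H(C) = 2.5850 bits

The uniform distribution (where all probabilities equal 1/6) achieves the maximum entropy of log_2(6) = 2.5850 bits.

Distribution C has the highest entropy.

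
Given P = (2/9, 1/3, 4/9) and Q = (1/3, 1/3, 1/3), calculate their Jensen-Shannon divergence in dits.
0.0042 dits

Jensen-Shannon divergence is:
JSD(P||Q) = 0.5 × D_KL(P||M) + 0.5 × D_KL(Q||M)
where M = 0.5 × (P + Q) is the mixture distribution.

M = 0.5 × (2/9, 1/3, 4/9) + 0.5 × (1/3, 1/3, 1/3) = (5/18, 1/3, 7/18)

D_KL(P||M) = 0.0042 dits
D_KL(Q||M) = 0.0041 dits

JSD(P||Q) = 0.5 × 0.0042 + 0.5 × 0.0041 = 0.0042 dits

Unlike KL divergence, JSD is symmetric and bounded: 0 ≤ JSD ≤ log(2).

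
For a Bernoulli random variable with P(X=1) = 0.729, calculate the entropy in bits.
0.8429 bits

The binary entropy function is:
H(p) = -p log(p) - (1-p) log(1-p)

H(0.729) = -0.729 × log_2(0.729) - 0.271 × log_2(0.271)
H(0.729) = 0.8429 bits

Note: Binary entropy is maximized at p=0.5 (H=1 bit) and minimized at p=0 or p=1 (H=0).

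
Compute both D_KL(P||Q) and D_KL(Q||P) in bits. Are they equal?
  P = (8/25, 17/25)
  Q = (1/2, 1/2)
D_KL(P||Q) = 0.0956, D_KL(Q||P) = 0.1001

KL divergence is not symmetric: D_KL(P||Q) ≠ D_KL(Q||P) in general.

D_KL(P||Q) = 0.0956 bits
D_KL(Q||P) = 0.1001 bits

No, they are not equal!

This asymmetry is why KL divergence is not a true distance metric.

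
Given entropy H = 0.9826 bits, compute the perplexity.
1.9760

Perplexity is 2^H (or exp(H) for natural log).

H = 0.9826 bits
Perplexity = 2^0.9826 = 1.9760

Interpretation: The model's uncertainty is equivalent to choosing uniformly among 2.0 options.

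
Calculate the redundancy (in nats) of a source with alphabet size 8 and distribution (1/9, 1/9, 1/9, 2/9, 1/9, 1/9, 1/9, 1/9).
0.0362 nats

Redundancy measures how far a source is from maximum entropy:
R = H_max - H(X)

Maximum entropy for 8 symbols: H_max = log_e(8) = 2.0794 nats
Actual entropy: H(X) = 2.0432 nats
Redundancy: R = 2.0794 - 2.0432 = 0.0362 nats

This redundancy represents potential for compression: the source could be compressed by 0.0362 nats per symbol.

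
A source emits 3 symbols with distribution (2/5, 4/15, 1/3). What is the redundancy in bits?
0.0194 bits

Redundancy measures how far a source is from maximum entropy:
R = H_max - H(X)

Maximum entropy for 3 symbols: H_max = log_2(3) = 1.5850 bits
Actual entropy: H(X) = 1.5656 bits
Redundancy: R = 1.5850 - 1.5656 = 0.0194 bits

This redundancy represents potential for compression: the source could be compressed by 0.0194 bits per symbol.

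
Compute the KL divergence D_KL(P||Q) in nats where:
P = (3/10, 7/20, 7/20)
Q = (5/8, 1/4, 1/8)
0.2579 nats

KL divergence: D_KL(P||Q) = Σ p(x) log(p(x)/q(x))

Computing term by term:
  x=0: 3/10 × log_e[(3/10)/(5/8)] = 3/10 × -0.7340 = -0.2202
  x=1: 7/20 × log_e[(7/20)/(1/4)] = 7/20 × 0.3365 = 0.1178
  x=2: 7/20 × log_e[(7/20)/(1/8)] = 7/20 × 1.0296 = 0.3604

D_KL(P||Q) = 0.2579 nats

Note: KL divergence is always non-negative and equals 0 iff P = Q.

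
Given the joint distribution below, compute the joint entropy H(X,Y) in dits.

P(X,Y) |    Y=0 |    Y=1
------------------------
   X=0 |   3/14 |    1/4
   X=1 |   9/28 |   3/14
0.5957 dits

Joint entropy is H(X,Y) = -Σ_{x,y} p(x,y) log p(x,y).

Summing over all non-zero entries:
H(X,Y) = -[3/14·log_10(3/14) + 1/4·log_10(1/4) + 9/28·log_10(9/28) + 3/14·log_10(3/14)]
H(X,Y) = 0.5957 dits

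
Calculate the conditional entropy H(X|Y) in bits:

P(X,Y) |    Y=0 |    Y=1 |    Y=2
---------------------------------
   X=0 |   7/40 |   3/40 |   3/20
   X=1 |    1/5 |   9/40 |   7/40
0.9408 bits

Using the chain rule: H(X|Y) = H(X,Y) - H(Y)

First, compute H(X,Y) = 2.5195 bits

Marginal P(Y) = (3/8, 3/10, 13/40)
H(Y) = 1.5787 bits

H(X|Y) = H(X,Y) - H(Y) = 2.5195 - 1.5787 = 0.9408 bits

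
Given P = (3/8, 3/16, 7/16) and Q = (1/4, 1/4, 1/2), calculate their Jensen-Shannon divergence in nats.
0.0096 nats

Jensen-Shannon divergence is:
JSD(P||Q) = 0.5 × D_KL(P||M) + 0.5 × D_KL(Q||M)
where M = 0.5 × (P + Q) is the mixture distribution.

M = 0.5 × (3/8, 3/16, 7/16) + 0.5 × (1/4, 1/4, 1/2) = (5/16, 7/32, 15/32)

D_KL(P||M) = 0.0093 nats
D_KL(Q||M) = 0.0099 nats

JSD(P||Q) = 0.5 × 0.0093 + 0.5 × 0.0099 = 0.0096 nats

Unlike KL divergence, JSD is symmetric and bounded: 0 ≤ JSD ≤ log(2).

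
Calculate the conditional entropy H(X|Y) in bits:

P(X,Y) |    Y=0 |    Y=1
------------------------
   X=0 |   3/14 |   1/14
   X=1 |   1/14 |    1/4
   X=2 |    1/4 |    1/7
1.4249 bits

Using the chain rule: H(X|Y) = H(X,Y) - H(Y)

First, compute H(X,Y) = 2.4212 bits

Marginal P(Y) = (15/28, 13/28)
H(Y) = 0.9963 bits

H(X|Y) = H(X,Y) - H(Y) = 2.4212 - 0.9963 = 1.4249 bits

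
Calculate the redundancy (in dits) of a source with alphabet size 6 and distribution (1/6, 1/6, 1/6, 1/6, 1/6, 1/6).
0.0000 dits

Redundancy measures how far a source is from maximum entropy:
R = H_max - H(X)

Maximum entropy for 6 symbols: H_max = log_10(6) = 0.7782 dits
Actual entropy: H(X) = 0.7782 dits
Redundancy: R = 0.7782 - 0.7782 = 0.0000 dits

This redundancy represents potential for compression: the source could be compressed by 0.0000 dits per symbol.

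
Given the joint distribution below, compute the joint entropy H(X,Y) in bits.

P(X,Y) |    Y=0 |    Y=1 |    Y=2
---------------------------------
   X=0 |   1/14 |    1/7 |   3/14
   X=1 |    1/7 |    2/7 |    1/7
2.4677 bits

Joint entropy is H(X,Y) = -Σ_{x,y} p(x,y) log p(x,y).

Summing over all non-zero entries:
H(X,Y) = -[1/14·log_2(1/14) + 1/7·log_2(1/7) + 3/14·log_2(3/14) + 1/7·log_2(1/7) + 2/7·log_2(2/7) + 1/7·log_2(1/7)]
H(X,Y) = 2.4677 bits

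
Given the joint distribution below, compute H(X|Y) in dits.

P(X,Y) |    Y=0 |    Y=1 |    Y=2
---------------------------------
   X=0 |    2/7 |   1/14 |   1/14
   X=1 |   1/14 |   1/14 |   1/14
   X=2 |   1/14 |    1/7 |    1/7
0.4195 dits

Using the chain rule: H(X|Y) = H(X,Y) - H(Y)

First, compute H(X,Y) = 0.8881 dits

Marginal P(Y) = (3/7, 2/7, 2/7)
H(Y) = 0.4686 dits

H(X|Y) = H(X,Y) - H(Y) = 0.8881 - 0.4686 = 0.4195 dits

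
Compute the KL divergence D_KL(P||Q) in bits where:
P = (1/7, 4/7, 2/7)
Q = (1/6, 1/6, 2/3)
0.6348 bits

KL divergence: D_KL(P||Q) = Σ p(x) log(p(x)/q(x))

Computing term by term:
  x=0: 1/7 × log_2[(1/7)/(1/6)] = 1/7 × -0.2224 = -0.0318
  x=1: 4/7 × log_2[(4/7)/(1/6)] = 4/7 × 1.7776 = 1.0158
  x=2: 2/7 × log_2[(2/7)/(2/3)] = 2/7 × -1.2224 = -0.3493

D_KL(P||Q) = 0.6348 bits

Note: KL divergence is always non-negative and equals 0 iff P = Q.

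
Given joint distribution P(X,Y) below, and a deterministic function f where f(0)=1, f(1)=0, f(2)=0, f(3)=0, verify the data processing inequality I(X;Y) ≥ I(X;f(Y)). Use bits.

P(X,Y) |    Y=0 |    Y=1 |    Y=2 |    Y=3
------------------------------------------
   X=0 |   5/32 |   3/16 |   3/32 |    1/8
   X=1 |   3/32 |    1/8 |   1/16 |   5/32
I(X;Y) = 0.0162, I(X;f(Y)) = 0.0039, inequality holds: 0.0162 ≥ 0.0039

Data Processing Inequality: For any Markov chain X → Y → Z, we have I(X;Y) ≥ I(X;Z).

Here Z = f(Y) is a deterministic function of Y, forming X → Y → Z.

Original I(X;Y) = 0.0162 bits

After applying f:
P(X,Z) where Z=f(Y):
- P(X,Z=0) = P(X,Y=1) + P(X,Y=2) + P(X,Y=3)
- P(X,Z=1) = P(X,Y=0)

I(X;Z) = I(X;f(Y)) = 0.0039 bits

Verification: 0.0162 ≥ 0.0039 ✓

Information cannot be created by processing; the function f can only lose information about X.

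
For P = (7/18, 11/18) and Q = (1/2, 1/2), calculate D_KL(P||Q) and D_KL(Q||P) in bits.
D_KL(P||Q) = 0.0359, D_KL(Q||P) = 0.0365

KL divergence is not symmetric: D_KL(P||Q) ≠ D_KL(Q||P) in general.

D_KL(P||Q) = 0.0359 bits
D_KL(Q||P) = 0.0365 bits

No, they are not equal!

This asymmetry is why KL divergence is not a true distance metric.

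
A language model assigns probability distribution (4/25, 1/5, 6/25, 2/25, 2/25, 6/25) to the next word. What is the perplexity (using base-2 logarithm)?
5.4972

Perplexity is 2^H (or exp(H) for natural log).

First, H = -Σ p log p = 2.4587 bits
Perplexity = 2^2.4587 = 5.4972

Interpretation: The model's uncertainty is equivalent to choosing uniformly among 5.5 options.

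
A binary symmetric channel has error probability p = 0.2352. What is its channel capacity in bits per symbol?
0.2130 bits

For a binary symmetric channel (BSC) with error probability p:
Capacity C = 1 - H(p) bits per symbol

where H(p) = -p log₂(p) - (1-p) log₂(1-p) is the binary entropy function.

H(0.2352) = 0.7870 bits
C = 1 - 0.7870 = 0.2130 bits per symbol

This means we can reliably transmit up to 0.2130 bits of information per channel use.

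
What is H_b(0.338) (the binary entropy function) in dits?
0.2778 dits

The binary entropy function is:
H(p) = -p log(p) - (1-p) log(1-p)

H(0.338) = -0.338 × log_10(0.338) - 0.662 × log_10(0.662)
H(0.338) = 0.2778 dits

Note: Binary entropy is maximized at p=0.5 (H=1 bit) and minimized at p=0 or p=1 (H=0).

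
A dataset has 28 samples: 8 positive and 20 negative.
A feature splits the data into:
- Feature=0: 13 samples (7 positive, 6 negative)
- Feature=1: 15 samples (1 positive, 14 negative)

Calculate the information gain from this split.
0.2115 bits

Information Gain = H(Y) - H(Y|Feature)

Before split:
P(positive) = 8/28 = 0.2857
H(Y) = 0.8631 bits

After split:
Feature=0: H = 0.9957 bits (weight = 13/28)
Feature=1: H = 0.3534 bits (weight = 15/28)
H(Y|Feature) = (13/28)×0.9957 + (15/28)×0.3534 = 0.6516 bits

Information Gain = 0.8631 - 0.6516 = 0.2115 bits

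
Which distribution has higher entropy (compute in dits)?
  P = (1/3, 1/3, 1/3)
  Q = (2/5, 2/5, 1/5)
P

Computing entropies in dits:
H(P) = 0.4771
H(Q) = 0.4581

Distribution P has higher entropy.

Intuition: The distribution closer to uniform (more spread out) has higher entropy.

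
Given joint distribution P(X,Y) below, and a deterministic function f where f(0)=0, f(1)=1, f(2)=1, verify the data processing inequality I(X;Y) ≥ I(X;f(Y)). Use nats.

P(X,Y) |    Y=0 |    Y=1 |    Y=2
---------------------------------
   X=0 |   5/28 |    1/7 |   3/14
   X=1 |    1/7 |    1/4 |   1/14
I(X;Y) = 0.0516, I(X;f(Y)) = 0.0004, inequality holds: 0.0516 ≥ 0.0004

Data Processing Inequality: For any Markov chain X → Y → Z, we have I(X;Y) ≥ I(X;Z).

Here Z = f(Y) is a deterministic function of Y, forming X → Y → Z.

Original I(X;Y) = 0.0516 nats

After applying f:
P(X,Z) where Z=f(Y):
- P(X,Z=0) = P(X,Y=0)
- P(X,Z=1) = P(X,Y=1) + P(X,Y=2)

I(X;Z) = I(X;f(Y)) = 0.0004 nats

Verification: 0.0516 ≥ 0.0004 ✓

Information cannot be created by processing; the function f can only lose information about X.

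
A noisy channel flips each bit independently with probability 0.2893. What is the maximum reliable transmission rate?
0.1322 bits

For a binary symmetric channel (BSC) with error probability p:
Capacity C = 1 - H(p) bits per symbol

where H(p) = -p log₂(p) - (1-p) log₂(1-p) is the binary entropy function.

H(0.2893) = 0.8678 bits
C = 1 - 0.8678 = 0.1322 bits per symbol

This means we can reliably transmit up to 0.1322 bits of information per channel use.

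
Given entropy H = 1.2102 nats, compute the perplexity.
3.3542

Perplexity is e^H (or exp(H) for natural log).

H = 1.2102 nats
Perplexity = e^1.2102 = 3.3542

Interpretation: The model's uncertainty is equivalent to choosing uniformly among 3.4 options.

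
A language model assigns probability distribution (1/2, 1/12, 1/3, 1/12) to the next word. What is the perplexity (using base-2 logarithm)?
3.0862

Perplexity is 2^H (or exp(H) for natural log).

First, H = -Σ p log p = 1.6258 bits
Perplexity = 2^1.6258 = 3.0862

Interpretation: The model's uncertainty is equivalent to choosing uniformly among 3.1 options.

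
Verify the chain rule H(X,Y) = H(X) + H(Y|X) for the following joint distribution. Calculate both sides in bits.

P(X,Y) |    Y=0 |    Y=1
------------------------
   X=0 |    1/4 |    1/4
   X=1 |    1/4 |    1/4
H(X,Y) = 2.0000, H(X) = 1.0000, H(Y|X) = 1.0000 (all in bits)

Chain rule: H(X,Y) = H(X) + H(Y|X)

Left side — joint entropy directly:
H(X,Y) = -Σ p(x,y) log p(x,y) = 2.0000 bits

Right side — compute H(Y|X) from the conditional distributions:
P(X) = (1/2, 1/2), so H(X) = 1.0000 bits
H(Y|X) = Σ_x P(X=x) · H(Y|X=x):
  P(Y|X=0) = (1/2, 1/2), H(Y|X=0) = 1.0000, weight P(X=0) = 1/2
  P(Y|X=1) = (1/2, 1/2), H(Y|X=1) = 1.0000, weight P(X=1) = 1/2
H(Y|X) = 1.0000 bits

H(X) + H(Y|X) = 1.0000 + 1.0000 = 2.0000 bits

Both sides equal 2.0000 bits. ✓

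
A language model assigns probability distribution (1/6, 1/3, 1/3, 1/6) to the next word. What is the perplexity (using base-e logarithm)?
3.7798

Perplexity is e^H (or exp(H) for natural log).

First, H = -Σ p log p = 1.3297 nats
Perplexity = e^1.3297 = 3.7798

Interpretation: The model's uncertainty is equivalent to choosing uniformly among 3.8 options.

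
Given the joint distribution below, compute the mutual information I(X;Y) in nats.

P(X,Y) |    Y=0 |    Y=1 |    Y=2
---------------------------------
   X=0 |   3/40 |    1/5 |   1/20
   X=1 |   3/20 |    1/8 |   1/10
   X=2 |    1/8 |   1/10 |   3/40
0.0358 nats

Mutual information: I(X;Y) = H(X) + H(Y) - H(X,Y)

Marginals:
P(X) = (13/40, 3/8, 3/10), H(X) = 1.0943 nats
P(Y) = (7/20, 17/40, 9/40), H(Y) = 1.0667 nats

Joint entropy: H(X,Y) = 2.1252 nats

I(X;Y) = 1.0943 + 1.0667 - 2.1252 = 0.0358 nats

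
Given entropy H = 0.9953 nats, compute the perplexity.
2.7055

Perplexity is e^H (or exp(H) for natural log).

H = 0.9953 nats
Perplexity = e^0.9953 = 2.7055

Interpretation: The model's uncertainty is equivalent to choosing uniformly among 2.7 options.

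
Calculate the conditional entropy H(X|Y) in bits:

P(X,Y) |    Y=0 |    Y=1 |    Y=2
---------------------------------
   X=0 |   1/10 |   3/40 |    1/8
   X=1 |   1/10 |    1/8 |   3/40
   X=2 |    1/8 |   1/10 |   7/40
1.5435 bits

Using the chain rule: H(X|Y) = H(X,Y) - H(Y)

First, compute H(X,Y) = 3.1222 bits

Marginal P(Y) = (13/40, 3/10, 3/8)
H(Y) = 1.5787 bits

H(X|Y) = H(X,Y) - H(Y) = 3.1222 - 1.5787 = 1.5435 bits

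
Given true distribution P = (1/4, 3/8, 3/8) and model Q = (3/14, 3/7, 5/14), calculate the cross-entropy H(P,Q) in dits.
0.4729 dits

Cross-entropy: H(P,Q) = -Σ p(x) log q(x)

Alternatively: H(P,Q) = H(P) + D_KL(P||Q)
H(P) = 0.4700 dits
D_KL(P||Q) = 0.0029 dits

H(P,Q) = 0.4700 + 0.0029 = 0.4729 dits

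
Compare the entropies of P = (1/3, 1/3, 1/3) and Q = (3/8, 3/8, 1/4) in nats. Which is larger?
P

Computing entropies in nats:
H(P) = 1.0986
H(Q) = 1.0822

Distribution P has higher entropy.

Intuition: The distribution closer to uniform (more spread out) has higher entropy.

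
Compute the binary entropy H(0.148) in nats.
0.4192 nats

The binary entropy function is:
H(p) = -p log(p) - (1-p) log(1-p)

H(0.148) = -0.148 × log_e(0.148) - 0.852 × log_e(0.852)
H(0.148) = 0.4192 nats

Note: Binary entropy is maximized at p=0.5 (H=1 bit) and minimized at p=0 or p=1 (H=0).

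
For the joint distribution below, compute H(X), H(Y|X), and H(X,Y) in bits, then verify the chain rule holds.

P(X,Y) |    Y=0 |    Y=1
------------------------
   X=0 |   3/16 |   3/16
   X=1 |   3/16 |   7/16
H(X,Y) = 1.8802, H(X) = 0.9544, H(Y|X) = 0.9258 (all in bits)

Chain rule: H(X,Y) = H(X) + H(Y|X)

Left side — joint entropy directly:
H(X,Y) = -Σ p(x,y) log p(x,y) = 1.8802 bits

Right side — compute H(Y|X) from the conditional distributions:
P(X) = (3/8, 5/8), so H(X) = 0.9544 bits
H(Y|X) = Σ_x P(X=x) · H(Y|X=x):
  P(Y|X=0) = (1/2, 1/2), H(Y|X=0) = 1.0000, weight P(X=0) = 3/8
  P(Y|X=1) = (3/10, 7/10), H(Y|X=1) = 0.8813, weight P(X=1) = 5/8
H(Y|X) = 0.9258 bits

H(X) + H(Y|X) = 0.9544 + 0.9258 = 1.8802 bits

Both sides equal 1.8802 bits. ✓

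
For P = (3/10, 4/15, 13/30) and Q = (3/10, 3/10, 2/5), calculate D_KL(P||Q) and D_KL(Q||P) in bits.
D_KL(P||Q) = 0.0047, D_KL(Q||P) = 0.0048

KL divergence is not symmetric: D_KL(P||Q) ≠ D_KL(Q||P) in general.

D_KL(P||Q) = 0.0047 bits
D_KL(Q||P) = 0.0048 bits

No, they are not equal!

This asymmetry is why KL divergence is not a true distance metric.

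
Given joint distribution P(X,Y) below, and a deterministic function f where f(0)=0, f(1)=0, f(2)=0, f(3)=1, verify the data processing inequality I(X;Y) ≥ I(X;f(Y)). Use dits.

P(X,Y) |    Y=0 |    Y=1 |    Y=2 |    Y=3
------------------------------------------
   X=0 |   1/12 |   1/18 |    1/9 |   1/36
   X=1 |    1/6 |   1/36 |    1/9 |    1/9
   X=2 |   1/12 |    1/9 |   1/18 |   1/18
I(X;Y) = 0.0311, I(X;f(Y)) = 0.0069, inequality holds: 0.0311 ≥ 0.0069

Data Processing Inequality: For any Markov chain X → Y → Z, we have I(X;Y) ≥ I(X;Z).

Here Z = f(Y) is a deterministic function of Y, forming X → Y → Z.

Original I(X;Y) = 0.0311 dits

After applying f:
P(X,Z) where Z=f(Y):
- P(X,Z=0) = P(X,Y=0) + P(X,Y=1) + P(X,Y=2)
- P(X,Z=1) = P(X,Y=3)

I(X;Z) = I(X;f(Y)) = 0.0069 dits

Verification: 0.0311 ≥ 0.0069 ✓

Information cannot be created by processing; the function f can only lose information about X.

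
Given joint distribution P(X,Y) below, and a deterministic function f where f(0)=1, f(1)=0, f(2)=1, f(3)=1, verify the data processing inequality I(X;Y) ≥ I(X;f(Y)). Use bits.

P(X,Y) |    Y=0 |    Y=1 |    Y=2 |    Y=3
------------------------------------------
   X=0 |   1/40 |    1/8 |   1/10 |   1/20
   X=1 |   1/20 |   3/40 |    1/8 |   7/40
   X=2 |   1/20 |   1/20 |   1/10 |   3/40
I(X;Y) = 0.0686, I(X;f(Y)) = 0.0435, inequality holds: 0.0686 ≥ 0.0435

Data Processing Inequality: For any Markov chain X → Y → Z, we have I(X;Y) ≥ I(X;Z).

Here Z = f(Y) is a deterministic function of Y, forming X → Y → Z.

Original I(X;Y) = 0.0686 bits

After applying f:
P(X,Z) where Z=f(Y):
- P(X,Z=0) = P(X,Y=1)
- P(X,Z=1) = P(X,Y=0) + P(X,Y=2) + P(X,Y=3)

I(X;Z) = I(X;f(Y)) = 0.0435 bits

Verification: 0.0686 ≥ 0.0435 ✓

Information cannot be created by processing; the function f can only lose information about X.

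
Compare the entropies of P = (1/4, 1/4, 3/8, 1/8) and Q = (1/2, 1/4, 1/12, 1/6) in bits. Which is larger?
P

Computing entropies in bits:
H(P) = 1.9056
H(Q) = 1.7296

Distribution P has higher entropy.

Intuition: The distribution closer to uniform (more spread out) has higher entropy.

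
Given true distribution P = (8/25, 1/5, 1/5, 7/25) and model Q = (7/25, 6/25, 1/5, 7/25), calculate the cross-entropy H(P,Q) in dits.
0.5955 dits

Cross-entropy: H(P,Q) = -Σ p(x) log q(x)

Alternatively: H(P,Q) = H(P) + D_KL(P||Q)
H(P) = 0.5927 dits
D_KL(P||Q) = 0.0027 dits

H(P,Q) = 0.5927 + 0.0027 = 0.5955 dits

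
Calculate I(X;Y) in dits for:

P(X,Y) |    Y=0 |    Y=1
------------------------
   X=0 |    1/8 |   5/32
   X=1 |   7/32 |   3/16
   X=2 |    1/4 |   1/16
0.0198 dits

Mutual information: I(X;Y) = H(X) + H(Y) - H(X,Y)

Marginals:
P(X) = (9/32, 13/32, 5/16), H(X) = 0.4717 dits
P(Y) = (19/32, 13/32), H(Y) = 0.2934 dits

Joint entropy: H(X,Y) = 0.7453 dits

I(X;Y) = 0.4717 + 0.2934 - 0.7453 = 0.0198 dits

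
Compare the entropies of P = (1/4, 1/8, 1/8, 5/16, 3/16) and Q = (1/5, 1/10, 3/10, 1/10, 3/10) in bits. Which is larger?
P

Computing entropies in bits:
H(P) = 2.2272
H(Q) = 2.1710

Distribution P has higher entropy.

Intuition: The distribution closer to uniform (more spread out) has higher entropy.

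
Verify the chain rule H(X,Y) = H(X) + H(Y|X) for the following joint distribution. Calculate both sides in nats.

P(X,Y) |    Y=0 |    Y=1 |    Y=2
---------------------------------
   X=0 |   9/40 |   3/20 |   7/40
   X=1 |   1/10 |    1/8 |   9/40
H(X,Y) = 1.7510, H(X) = 0.6881, H(Y|X) = 1.0629 (all in nats)

Chain rule: H(X,Y) = H(X) + H(Y|X)

Left side — joint entropy directly:
H(X,Y) = -Σ p(x,y) log p(x,y) = 1.7510 nats

Right side — compute H(Y|X) from the conditional distributions:
P(X) = (11/20, 9/20), so H(X) = 0.6881 nats
H(Y|X) = Σ_x P(X=x) · H(Y|X=x):
  P(Y|X=0) = (9/22, 3/11, 7/22), H(Y|X=0) = 1.0844, weight P(X=0) = 11/20
  P(Y|X=1) = (2/9, 5/18, 1/2), H(Y|X=1) = 1.0366, weight P(X=1) = 9/20
H(Y|X) = 1.0629 nats

H(X) + H(Y|X) = 0.6881 + 1.0629 = 1.7510 nats

Both sides equal 1.7510 nats. ✓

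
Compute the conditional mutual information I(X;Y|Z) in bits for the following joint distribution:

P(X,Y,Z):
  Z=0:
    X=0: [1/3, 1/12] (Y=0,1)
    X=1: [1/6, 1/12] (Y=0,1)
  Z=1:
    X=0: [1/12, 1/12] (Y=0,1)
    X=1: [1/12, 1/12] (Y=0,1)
0.0105 bits

Conditional mutual information: I(X;Y|Z) = H(X|Z) + H(Y|Z) - H(X,Y|Z)

H(Z) = 0.9183
H(X,Z) = 1.8879 → H(X|Z) = 0.9696
H(Y,Z) = 1.7925 → H(Y|Z) = 0.8742
H(X,Y,Z) = 2.7516 → H(X,Y|Z) = 1.8333

I(X;Y|Z) = 0.9696 + 0.8742 - 1.8333 = 0.0105 bits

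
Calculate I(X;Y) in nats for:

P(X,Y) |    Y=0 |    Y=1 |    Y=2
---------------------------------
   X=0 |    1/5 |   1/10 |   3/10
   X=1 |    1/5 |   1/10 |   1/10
0.0322 nats

Mutual information: I(X;Y) = H(X) + H(Y) - H(X,Y)

Marginals:
P(X) = (3/5, 2/5), H(X) = 0.6730 nats
P(Y) = (2/5, 1/5, 2/5), H(Y) = 1.0549 nats

Joint entropy: H(X,Y) = 1.6957 nats

I(X;Y) = 0.6730 + 1.0549 - 1.6957 = 0.0322 nats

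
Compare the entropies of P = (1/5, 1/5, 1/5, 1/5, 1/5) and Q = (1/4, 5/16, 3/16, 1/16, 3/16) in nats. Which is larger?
P

Computing entropies in nats:
H(P) = 1.6094
H(Q) = 1.5111

Distribution P has higher entropy.

Intuition: The distribution closer to uniform (more spread out) has higher entropy.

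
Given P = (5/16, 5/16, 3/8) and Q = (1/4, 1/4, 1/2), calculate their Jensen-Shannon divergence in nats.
0.0080 nats

Jensen-Shannon divergence is:
JSD(P||Q) = 0.5 × D_KL(P||M) + 0.5 × D_KL(Q||M)
where M = 0.5 × (P + Q) is the mixture distribution.

M = 0.5 × (5/16, 5/16, 3/8) + 0.5 × (1/4, 1/4, 1/2) = (9/32, 9/32, 7/16)

D_KL(P||M) = 0.0080 nats
D_KL(Q||M) = 0.0079 nats

JSD(P||Q) = 0.5 × 0.0080 + 0.5 × 0.0079 = 0.0080 nats

Unlike KL divergence, JSD is symmetric and bounded: 0 ≤ JSD ≤ log(2).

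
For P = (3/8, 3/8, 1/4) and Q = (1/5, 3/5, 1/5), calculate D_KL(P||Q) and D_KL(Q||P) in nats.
D_KL(P||Q) = 0.1153, D_KL(Q||P) = 0.1117

KL divergence is not symmetric: D_KL(P||Q) ≠ D_KL(Q||P) in general.

D_KL(P||Q) = 0.1153 nats
D_KL(Q||P) = 0.1117 nats

No, they are not equal!

This asymmetry is why KL divergence is not a true distance metric.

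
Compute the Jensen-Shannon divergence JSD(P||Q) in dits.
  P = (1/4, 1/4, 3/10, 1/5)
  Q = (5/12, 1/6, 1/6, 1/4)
0.0112 dits

Jensen-Shannon divergence is:
JSD(P||Q) = 0.5 × D_KL(P||M) + 0.5 × D_KL(Q||M)
where M = 0.5 × (P + Q) is the mixture distribution.

M = 0.5 × (1/4, 1/4, 3/10, 1/5) + 0.5 × (5/12, 1/6, 1/6, 1/4) = (1/3, 5/24, 7/30, 9/40)

D_KL(P||M) = 0.0111 dits
D_KL(Q||M) = 0.0113 dits

JSD(P||Q) = 0.5 × 0.0111 + 0.5 × 0.0113 = 0.0112 dits

Unlike KL divergence, JSD is symmetric and bounded: 0 ≤ JSD ≤ log(2).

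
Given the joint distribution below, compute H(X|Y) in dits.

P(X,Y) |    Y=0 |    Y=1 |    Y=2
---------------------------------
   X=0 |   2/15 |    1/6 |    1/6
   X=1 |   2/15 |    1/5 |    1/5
0.2997 dits

Using the chain rule: H(X|Y) = H(X,Y) - H(Y)

First, compute H(X,Y) = 0.7723 dits

Marginal P(Y) = (4/15, 11/30, 11/30)
H(Y) = 0.4726 dits

H(X|Y) = H(X,Y) - H(Y) = 0.7723 - 0.4726 = 0.2997 dits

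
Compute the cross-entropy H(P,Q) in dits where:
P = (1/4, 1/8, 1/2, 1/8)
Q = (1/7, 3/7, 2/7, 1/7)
0.6349 dits

Cross-entropy: H(P,Q) = -Σ p(x) log q(x)

Alternatively: H(P,Q) = H(P) + D_KL(P||Q)
H(P) = 0.5268 dits
D_KL(P||Q) = 0.1081 dits

H(P,Q) = 0.5268 + 0.1081 = 0.6349 dits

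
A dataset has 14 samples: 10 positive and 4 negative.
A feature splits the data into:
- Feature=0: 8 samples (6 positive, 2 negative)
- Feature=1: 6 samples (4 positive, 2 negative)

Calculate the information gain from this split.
0.0060 bits

Information Gain = H(Y) - H(Y|Feature)

Before split:
P(positive) = 10/14 = 0.7143
H(Y) = 0.8631 bits

After split:
Feature=0: H = 0.8113 bits (weight = 8/14)
Feature=1: H = 0.9183 bits (weight = 6/14)
H(Y|Feature) = (8/14)×0.8113 + (6/14)×0.9183 = 0.8571 bits

Information Gain = 0.8631 - 0.8571 = 0.0060 bits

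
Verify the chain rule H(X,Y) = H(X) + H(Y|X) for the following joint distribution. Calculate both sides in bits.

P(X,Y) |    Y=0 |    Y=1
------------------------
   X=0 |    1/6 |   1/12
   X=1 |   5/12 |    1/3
H(X,Y) = 1.7842, H(X) = 0.8113, H(Y|X) = 0.9729 (all in bits)

Chain rule: H(X,Y) = H(X) + H(Y|X)

Left side — joint entropy directly:
H(X,Y) = -Σ p(x,y) log p(x,y) = 1.7842 bits

Right side — compute H(Y|X) from the conditional distributions:
P(X) = (1/4, 3/4), so H(X) = 0.8113 bits
H(Y|X) = Σ_x P(X=x) · H(Y|X=x):
  P(Y|X=0) = (2/3, 1/3), H(Y|X=0) = 0.9183, weight P(X=0) = 1/4
  P(Y|X=1) = (5/9, 4/9), H(Y|X=1) = 0.9911, weight P(X=1) = 3/4
H(Y|X) = 0.9729 bits

H(X) + H(Y|X) = 0.8113 + 0.9729 = 1.7842 bits

Both sides equal 1.7842 bits. ✓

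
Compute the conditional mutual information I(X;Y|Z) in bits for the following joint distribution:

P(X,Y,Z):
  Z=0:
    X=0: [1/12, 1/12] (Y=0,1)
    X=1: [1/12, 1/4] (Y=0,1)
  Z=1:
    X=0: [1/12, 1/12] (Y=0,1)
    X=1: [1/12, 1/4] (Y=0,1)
0.0441 bits

Conditional mutual information: I(X;Y|Z) = H(X|Z) + H(Y|Z) - H(X,Y|Z)

H(Z) = 1.0000
H(X,Z) = 1.9183 → H(X|Z) = 0.9183
H(Y,Z) = 1.9183 → H(Y|Z) = 0.9183
H(X,Y,Z) = 2.7925 → H(X,Y|Z) = 1.7925

I(X;Y|Z) = 0.9183 + 0.9183 - 1.7925 = 0.0441 bits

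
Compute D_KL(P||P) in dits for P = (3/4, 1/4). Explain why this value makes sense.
0.0000 dits

KL divergence satisfies the Gibbs inequality: D_KL(P||Q) ≥ 0 for all distributions P, Q.

D_KL(P||Q) = Σ p(x) log(p(x)/q(x))
Each term is p(x) × log_10(p(x)/p(x)) = p(x) × log_10(1) = 0, so the sum is 0.
D_KL(P||Q) = 0.0000 dits

When P = Q, the KL divergence is exactly 0, as there is no 'divergence' between identical distributions.

This non-negativity is a fundamental property: relative entropy cannot be negative because it measures how different Q is from P.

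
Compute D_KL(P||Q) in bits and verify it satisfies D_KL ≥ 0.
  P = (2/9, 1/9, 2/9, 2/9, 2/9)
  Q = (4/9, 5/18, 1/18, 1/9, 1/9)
0.5198 bits

KL divergence satisfies the Gibbs inequality: D_KL(P||Q) ≥ 0 for all distributions P, Q.

D_KL(P||Q) = Σ p(x) log(p(x)/q(x))
Term by term:
  x=0: 2/9 × log_2[(2/9)/(4/9)] = -0.2222
  x=1: 1/9 × log_2[(1/9)/(5/18)] = -0.1469
  x=2: 2/9 × log_2[(2/9)/(1/18)] = 0.4444
  x=3: 2/9 × log_2[(2/9)/(1/9)] = 0.2222
  x=4: 2/9 × log_2[(2/9)/(1/9)] = 0.2222
D_KL(P||Q) = 0.5198 bits

D_KL(P||Q) = 0.5198 ≥ 0 ✓

This non-negativity is a fundamental property: relative entropy cannot be negative because it measures how different Q is from P.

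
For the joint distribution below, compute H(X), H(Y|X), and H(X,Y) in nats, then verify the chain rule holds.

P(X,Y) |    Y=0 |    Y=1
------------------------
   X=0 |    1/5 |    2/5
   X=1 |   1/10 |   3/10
H(X,Y) = 1.2799, H(X) = 0.6730, H(Y|X) = 0.6068 (all in nats)

Chain rule: H(X,Y) = H(X) + H(Y|X)

Left side — joint entropy directly:
H(X,Y) = -Σ p(x,y) log p(x,y) = 1.2799 nats

Right side — compute H(Y|X) from the conditional distributions:
P(X) = (3/5, 2/5), so H(X) = 0.6730 nats
H(Y|X) = Σ_x P(X=x) · H(Y|X=x):
  P(Y|X=0) = (1/3, 2/3), H(Y|X=0) = 0.6365, weight P(X=0) = 3/5
  P(Y|X=1) = (1/4, 3/4), H(Y|X=1) = 0.5623, weight P(X=1) = 2/5
H(Y|X) = 0.6068 nats

H(X) + H(Y|X) = 0.6730 + 0.6068 = 1.2799 nats

Both sides equal 1.2799 nats. ✓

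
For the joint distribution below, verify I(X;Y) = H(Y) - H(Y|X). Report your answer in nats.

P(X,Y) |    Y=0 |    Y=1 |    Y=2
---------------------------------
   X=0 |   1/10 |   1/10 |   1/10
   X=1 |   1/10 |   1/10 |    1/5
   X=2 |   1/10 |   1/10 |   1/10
I(X;Y) = 0.0138 nats

Mutual information has multiple equivalent forms:
- I(X;Y) = H(X) - H(X|Y)
- I(X;Y) = H(Y) - H(Y|X)
- I(X;Y) = H(X) + H(Y) - H(X,Y)

Computing all quantities:
H(X) = 1.0889, H(Y) = 1.0889, H(X,Y) = 2.1640
H(X|Y) = 1.0751, H(Y|X) = 1.0751

Verification:
H(X) - H(X|Y) = 1.0889 - 1.0751 = 0.0138
H(Y) - H(Y|X) = 1.0889 - 1.0751 = 0.0138
H(X) + H(Y) - H(X,Y) = 1.0889 + 1.0889 - 2.1640 = 0.0138

All forms give I(X;Y) = 0.0138 nats. ✓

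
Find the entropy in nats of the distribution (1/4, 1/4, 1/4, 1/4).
1.3863 nats

Shannon entropy is H(X) = -Σ p(x) log p(x).

For P = (1/4, 1/4, 1/4, 1/4):
H = -1/4 × log_e(1/4) -1/4 × log_e(1/4) -1/4 × log_e(1/4) -1/4 × log_e(1/4)
H = 1.3863 nats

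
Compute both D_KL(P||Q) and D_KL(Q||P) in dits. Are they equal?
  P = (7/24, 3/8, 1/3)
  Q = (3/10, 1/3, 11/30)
D_KL(P||Q) = 0.0018, D_KL(Q||P) = 0.0018

KL divergence is not symmetric: D_KL(P||Q) ≠ D_KL(Q||P) in general.

D_KL(P||Q) = 0.0018 dits
D_KL(Q||P) = 0.0018 dits

In this case they happen to be equal (to 4 decimal places).

This asymmetry is why KL divergence is not a true distance metric.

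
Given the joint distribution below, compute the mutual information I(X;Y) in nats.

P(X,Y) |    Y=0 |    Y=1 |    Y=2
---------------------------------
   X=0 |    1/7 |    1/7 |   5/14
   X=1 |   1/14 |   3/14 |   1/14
0.0819 nats

Mutual information: I(X;Y) = H(X) + H(Y) - H(X,Y)

Marginals:
P(X) = (9/14, 5/14), H(X) = 0.6518 nats
P(Y) = (3/14, 5/14, 3/7), H(Y) = 1.0609 nats

Joint entropy: H(X,Y) = 1.6308 nats

I(X;Y) = 0.6518 + 1.0609 - 1.6308 = 0.0819 nats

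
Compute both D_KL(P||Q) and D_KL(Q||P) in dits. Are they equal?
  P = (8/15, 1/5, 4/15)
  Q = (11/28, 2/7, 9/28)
D_KL(P||Q) = 0.0182, D_KL(Q||P) = 0.0182

KL divergence is not symmetric: D_KL(P||Q) ≠ D_KL(Q||P) in general.

D_KL(P||Q) = 0.0182 dits
D_KL(Q||P) = 0.0182 dits

In this case they happen to be equal (to 4 decimal places).

This asymmetry is why KL divergence is not a true distance metric.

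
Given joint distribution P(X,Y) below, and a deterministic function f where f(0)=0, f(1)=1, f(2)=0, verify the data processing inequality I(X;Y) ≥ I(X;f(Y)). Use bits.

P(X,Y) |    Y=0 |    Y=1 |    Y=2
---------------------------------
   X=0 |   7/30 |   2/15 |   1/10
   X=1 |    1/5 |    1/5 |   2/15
I(X;Y) = 0.0118, I(X;f(Y)) = 0.0065, inequality holds: 0.0118 ≥ 0.0065

Data Processing Inequality: For any Markov chain X → Y → Z, we have I(X;Y) ≥ I(X;Z).

Here Z = f(Y) is a deterministic function of Y, forming X → Y → Z.

Original I(X;Y) = 0.0118 bits

After applying f:
P(X,Z) where Z=f(Y):
- P(X,Z=0) = P(X,Y=0) + P(X,Y=2)
- P(X,Z=1) = P(X,Y=1)

I(X;Z) = I(X;f(Y)) = 0.0065 bits

Verification: 0.0118 ≥ 0.0065 ✓

Information cannot be created by processing; the function f can only lose information about X.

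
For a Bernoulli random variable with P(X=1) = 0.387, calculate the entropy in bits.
0.9628 bits

The binary entropy function is:
H(p) = -p log(p) - (1-p) log(1-p)

H(0.387) = -0.387 × log_2(0.387) - 0.613 × log_2(0.613)
H(0.387) = 0.9628 bits

Note: Binary entropy is maximized at p=0.5 (H=1 bit) and minimized at p=0 or p=1 (H=0).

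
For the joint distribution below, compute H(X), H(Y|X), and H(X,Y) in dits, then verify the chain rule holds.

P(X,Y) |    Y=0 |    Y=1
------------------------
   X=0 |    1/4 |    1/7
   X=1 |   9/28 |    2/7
H(X,Y) = 0.5851, H(X) = 0.2910, H(Y|X) = 0.2941 (all in dits)

Chain rule: H(X,Y) = H(X) + H(Y|X)

Left side — joint entropy directly:
H(X,Y) = -Σ p(x,y) log p(x,y) = 0.5851 dits

Right side — compute H(Y|X) from the conditional distributions:
P(X) = (11/28, 17/28), so H(X) = 0.2910 dits
H(Y|X) = Σ_x P(X=x) · H(Y|X=x):
  P(Y|X=0) = (7/11, 4/11), H(Y|X=0) = 0.2847, weight P(X=0) = 11/28
  P(Y|X=1) = (9/17, 8/17), H(Y|X=1) = 0.3003, weight P(X=1) = 17/28
H(Y|X) = 0.2941 dits

H(X) + H(Y|X) = 0.2910 + 0.2941 = 0.5851 dits

Both sides equal 0.5851 dits. ✓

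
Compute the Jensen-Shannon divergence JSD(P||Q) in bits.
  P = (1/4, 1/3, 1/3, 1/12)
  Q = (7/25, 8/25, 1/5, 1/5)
0.0307 bits

Jensen-Shannon divergence is:
JSD(P||Q) = 0.5 × D_KL(P||M) + 0.5 × D_KL(Q||M)
where M = 0.5 × (P + Q) is the mixture distribution.

M = 0.5 × (1/4, 1/3, 1/3, 1/12) + 0.5 × (7/25, 8/25, 1/5, 1/5) = (0.265, 0.326667, 4/15, 0.141667)

D_KL(P||M) = 0.0322 bits
D_KL(Q||M) = 0.0292 bits

JSD(P||Q) = 0.5 × 0.0322 + 0.5 × 0.0292 = 0.0307 bits

Unlike KL divergence, JSD is symmetric and bounded: 0 ≤ JSD ≤ log(2).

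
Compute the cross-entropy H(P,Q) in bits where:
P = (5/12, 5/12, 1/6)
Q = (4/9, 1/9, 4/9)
2.0033 bits

Cross-entropy: H(P,Q) = -Σ p(x) log q(x)

Alternatively: H(P,Q) = H(P) + D_KL(P||Q)
H(P) = 1.4834 bits
D_KL(P||Q) = 0.5199 bits

H(P,Q) = 1.4834 + 0.5199 = 2.0033 bits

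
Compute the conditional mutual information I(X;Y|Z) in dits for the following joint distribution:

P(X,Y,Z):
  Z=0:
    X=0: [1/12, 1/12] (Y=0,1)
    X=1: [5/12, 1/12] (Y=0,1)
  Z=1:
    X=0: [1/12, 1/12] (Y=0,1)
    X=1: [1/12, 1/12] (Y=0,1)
0.0148 dits

Conditional mutual information: I(X;Y|Z) = H(X|Z) + H(Y|Z) - H(X,Y|Z)

H(Z) = 0.2764
H(X,Z) = 0.5396 → H(X|Z) = 0.2632
H(Y,Z) = 0.5396 → H(Y|Z) = 0.2632
H(X,Y,Z) = 0.7879 → H(X,Y|Z) = 0.5115

I(X;Y|Z) = 0.2632 + 0.2632 - 0.5115 = 0.0148 dits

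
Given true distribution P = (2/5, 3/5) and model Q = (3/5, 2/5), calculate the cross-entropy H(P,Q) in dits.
0.3275 dits

Cross-entropy: H(P,Q) = -Σ p(x) log q(x)

Alternatively: H(P,Q) = H(P) + D_KL(P||Q)
H(P) = 0.2923 dits
D_KL(P||Q) = 0.0352 dits

H(P,Q) = 0.2923 + 0.0352 = 0.3275 dits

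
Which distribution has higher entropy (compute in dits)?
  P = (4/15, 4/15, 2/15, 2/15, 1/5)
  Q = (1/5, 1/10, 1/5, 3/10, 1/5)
P

Computing entropies in dits:
H(P) = 0.6793
H(Q) = 0.6762

Distribution P has higher entropy.

Intuition: The distribution closer to uniform (more spread out) has higher entropy.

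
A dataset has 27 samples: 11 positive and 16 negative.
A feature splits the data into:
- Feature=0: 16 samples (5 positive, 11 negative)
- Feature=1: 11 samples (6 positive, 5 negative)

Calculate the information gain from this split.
0.0392 bits

Information Gain = H(Y) - H(Y|Feature)

Before split:
P(positive) = 11/27 = 0.4074
H(Y) = 0.9751 bits

After split:
Feature=0: H = 0.8960 bits (weight = 16/27)
Feature=1: H = 0.9940 bits (weight = 11/27)
H(Y|Feature) = (16/27)×0.8960 + (11/27)×0.9940 = 0.9360 bits

Information Gain = 0.9751 - 0.9360 = 0.0392 bits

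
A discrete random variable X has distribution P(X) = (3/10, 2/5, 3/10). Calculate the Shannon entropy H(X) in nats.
1.0889 nats

Shannon entropy is H(X) = -Σ p(x) log p(x).

For P = (3/10, 2/5, 3/10):
H = -3/10 × log_e(3/10) -2/5 × log_e(2/5) -3/10 × log_e(3/10)
H = 1.0889 nats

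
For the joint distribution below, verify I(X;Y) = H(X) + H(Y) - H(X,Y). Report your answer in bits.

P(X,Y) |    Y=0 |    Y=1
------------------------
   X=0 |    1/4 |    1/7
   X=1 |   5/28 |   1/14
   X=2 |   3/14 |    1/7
I(X;Y) = 0.0062 bits

Mutual information has multiple equivalent forms:
- I(X;Y) = H(X) - H(X|Y)
- I(X;Y) = H(Y) - H(Y|X)
- I(X;Y) = H(X) + H(Y) - H(X,Y)

Computing all quantities:
H(X) = 1.5601, H(Y) = 0.9403, H(X,Y) = 2.4941
H(X|Y) = 1.5538, H(Y|X) = 0.9341

Verification:
H(X) - H(X|Y) = 1.5601 - 1.5538 = 0.0062
H(Y) - H(Y|X) = 0.9403 - 0.9341 = 0.0062
H(X) + H(Y) - H(X,Y) = 1.5601 + 0.9403 - 2.4941 = 0.0062

All forms give I(X;Y) = 0.0062 bits. ✓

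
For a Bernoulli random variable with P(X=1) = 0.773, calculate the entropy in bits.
0.7727 bits

The binary entropy function is:
H(p) = -p log(p) - (1-p) log(1-p)

H(0.773) = -0.773 × log_2(0.773) - 0.227 × log_2(0.227)
H(0.773) = 0.7727 bits

Note: Binary entropy is maximized at p=0.5 (H=1 bit) and minimized at p=0 or p=1 (H=0).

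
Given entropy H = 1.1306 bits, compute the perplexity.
2.1895

Perplexity is 2^H (or exp(H) for natural log).

H = 1.1306 bits
Perplexity = 2^1.1306 = 2.1895

Interpretation: The model's uncertainty is equivalent to choosing uniformly among 2.2 options.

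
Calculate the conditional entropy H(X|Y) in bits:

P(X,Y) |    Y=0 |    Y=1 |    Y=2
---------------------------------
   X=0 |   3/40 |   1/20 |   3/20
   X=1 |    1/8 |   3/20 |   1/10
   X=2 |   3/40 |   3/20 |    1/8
1.5175 bits

Using the chain rule: H(X|Y) = H(X,Y) - H(Y)

First, compute H(X,Y) = 3.0905 bits

Marginal P(Y) = (11/40, 7/20, 3/8)
H(Y) = 1.5729 bits

H(X|Y) = H(X,Y) - H(Y) = 3.0905 - 1.5729 = 1.5175 bits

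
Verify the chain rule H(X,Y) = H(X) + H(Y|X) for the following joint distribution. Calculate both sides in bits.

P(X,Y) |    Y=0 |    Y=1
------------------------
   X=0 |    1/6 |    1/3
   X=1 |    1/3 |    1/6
H(X,Y) = 1.9183, H(X) = 1.0000, H(Y|X) = 0.9183 (all in bits)

Chain rule: H(X,Y) = H(X) + H(Y|X)

Left side — joint entropy directly:
H(X,Y) = -Σ p(x,y) log p(x,y) = 1.9183 bits

Right side — compute H(Y|X) from the conditional distributions:
P(X) = (1/2, 1/2), so H(X) = 1.0000 bits
H(Y|X) = Σ_x P(X=x) · H(Y|X=x):
  P(Y|X=0) = (1/3, 2/3), H(Y|X=0) = 0.9183, weight P(X=0) = 1/2
  P(Y|X=1) = (2/3, 1/3), H(Y|X=1) = 0.9183, weight P(X=1) = 1/2
H(Y|X) = 0.9183 bits

H(X) + H(Y|X) = 1.0000 + 0.9183 = 1.9183 bits

Both sides equal 1.9183 bits. ✓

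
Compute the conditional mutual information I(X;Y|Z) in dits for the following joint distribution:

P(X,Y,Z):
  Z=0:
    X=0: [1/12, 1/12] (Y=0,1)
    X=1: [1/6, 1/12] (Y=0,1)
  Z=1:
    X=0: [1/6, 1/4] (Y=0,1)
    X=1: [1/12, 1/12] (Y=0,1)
0.0036 dits

Conditional mutual information: I(X;Y|Z) = H(X|Z) + H(Y|Z) - H(X,Y|Z)

H(Z) = 0.2950
H(X,Z) = 0.5683 → H(X|Z) = 0.2734
H(Y,Z) = 0.5898 → H(Y|Z) = 0.2948
H(X,Y,Z) = 0.8596 → H(X,Y|Z) = 0.5646

I(X;Y|Z) = 0.2734 + 0.2948 - 0.5646 = 0.0036 dits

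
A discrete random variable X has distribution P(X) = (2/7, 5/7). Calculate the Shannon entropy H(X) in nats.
0.5983 nats

Shannon entropy is H(X) = -Σ p(x) log p(x).

For P = (2/7, 5/7):
H = -2/7 × log_e(2/7) -5/7 × log_e(5/7)
H = 0.5983 nats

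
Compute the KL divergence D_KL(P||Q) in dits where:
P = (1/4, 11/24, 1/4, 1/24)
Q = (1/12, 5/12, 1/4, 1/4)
0.1058 dits

KL divergence: D_KL(P||Q) = Σ p(x) log(p(x)/q(x))

Computing term by term:
  x=0: 1/4 × log_10[(1/4)/(1/12)] = 1/4 × 0.4771 = 0.1193
  x=1: 11/24 × log_10[(11/24)/(5/12)] = 11/24 × 0.0414 = 0.0190
  x=2: 1/4 × log_10[(1/4)/(1/4)] = 1/4 × 0.0000 = 0.0000
  x=3: 1/24 × log_10[(1/24)/(1/4)] = 1/24 × -0.7782 = -0.0324

D_KL(P||Q) = 0.1058 dits

Note: KL divergence is always non-negative and equals 0 iff P = Q.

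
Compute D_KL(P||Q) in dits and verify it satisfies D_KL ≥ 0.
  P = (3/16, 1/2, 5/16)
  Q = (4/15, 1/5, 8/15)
0.0977 dits

KL divergence satisfies the Gibbs inequality: D_KL(P||Q) ≥ 0 for all distributions P, Q.

D_KL(P||Q) = Σ p(x) log(p(x)/q(x))
Term by term:
  x=0: 3/16 × log_10[(3/16)/(4/15)] = -0.0287
  x=1: 1/2 × log_10[(1/2)/(1/5)] = 0.1990
  x=2: 5/16 × log_10[(5/16)/(8/15)] = -0.0725
D_KL(P||Q) = 0.0977 dits

D_KL(P||Q) = 0.0977 ≥ 0 ✓

This non-negativity is a fundamental property: relative entropy cannot be negative because it measures how different Q is from P.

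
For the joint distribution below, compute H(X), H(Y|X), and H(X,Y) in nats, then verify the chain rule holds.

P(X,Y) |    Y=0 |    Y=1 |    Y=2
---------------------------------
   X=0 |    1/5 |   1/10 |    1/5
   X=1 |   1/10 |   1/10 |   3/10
H(X,Y) = 1.6957, H(X) = 0.6931, H(Y|X) = 1.0026 (all in nats)

Chain rule: H(X,Y) = H(X) + H(Y|X)

Left side — joint entropy directly:
H(X,Y) = -Σ p(x,y) log p(x,y) = 1.6957 nats

Right side — compute H(Y|X) from the conditional distributions:
P(X) = (1/2, 1/2), so H(X) = 0.6931 nats
H(Y|X) = Σ_x P(X=x) · H(Y|X=x):
  P(Y|X=0) = (2/5, 1/5, 2/5), H(Y|X=0) = 1.0549, weight P(X=0) = 1/2
  P(Y|X=1) = (1/5, 1/5, 3/5), H(Y|X=1) = 0.9503, weight P(X=1) = 1/2
H(Y|X) = 1.0026 nats

H(X) + H(Y|X) = 0.6931 + 1.0026 = 1.6957 nats

Both sides equal 1.6957 nats. ✓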